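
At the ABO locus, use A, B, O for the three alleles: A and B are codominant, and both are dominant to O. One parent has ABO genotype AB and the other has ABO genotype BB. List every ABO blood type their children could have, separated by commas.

B, AB

Gametes from AB × BB give offspring ABO genotypes AB, BB, i.e. phenotypes B, AB.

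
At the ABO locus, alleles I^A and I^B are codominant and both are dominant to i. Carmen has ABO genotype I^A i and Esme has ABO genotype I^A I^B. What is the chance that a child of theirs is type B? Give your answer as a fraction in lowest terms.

1/4

ABO cross I^A i × I^A I^B → offspring phenotypes: 1/2 A, 1/4 B, 1/4 AB.
So P(type B) = 1/4.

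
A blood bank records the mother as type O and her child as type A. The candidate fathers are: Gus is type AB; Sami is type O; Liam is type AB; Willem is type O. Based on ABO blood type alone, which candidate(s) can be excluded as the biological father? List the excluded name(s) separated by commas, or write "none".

Sami, Willem

A candidate is excluded only if no genotype consistent with his phenotype could produce a type A child with a type O mother.
Sami (type O): no genotype consistent with that phenotype can produce a type-A child with a type-O mother.
Willem (type O): no genotype consistent with that phenotype can produce a type-A child with a type-O mother.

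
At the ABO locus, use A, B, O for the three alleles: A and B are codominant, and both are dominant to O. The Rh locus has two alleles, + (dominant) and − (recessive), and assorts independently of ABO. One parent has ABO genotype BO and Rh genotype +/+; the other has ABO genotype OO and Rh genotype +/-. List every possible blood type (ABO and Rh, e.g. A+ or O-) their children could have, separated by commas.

Gametes from BO × OO give offspring ABO genotypes BO, OO, i.e. phenotypes O, B.
Rh cross +/+ × +/- → phenotypes Rh+.
Combining independently: O+, B+.

O+, B+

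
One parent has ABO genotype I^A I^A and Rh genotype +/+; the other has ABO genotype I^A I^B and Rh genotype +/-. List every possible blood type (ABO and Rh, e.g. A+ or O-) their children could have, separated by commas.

Gametes from I^A I^A × I^A I^B give offspring ABO genotypes I^A I^A, I^A I^B, i.e. phenotypes A, AB.
Rh cross +/+ × +/- → phenotypes Rh+.
Combining independently: A+, AB+.

A+, AB+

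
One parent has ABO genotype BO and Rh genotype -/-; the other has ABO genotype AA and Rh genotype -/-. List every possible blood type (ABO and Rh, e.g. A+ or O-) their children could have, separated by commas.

Gametes from BO × AA give offspring ABO genotypes AB, AO, i.e. phenotypes A, AB.
Rh cross -/- × -/- → phenotypes Rh-.
Combining independently: A-, AB-.

A-, AB-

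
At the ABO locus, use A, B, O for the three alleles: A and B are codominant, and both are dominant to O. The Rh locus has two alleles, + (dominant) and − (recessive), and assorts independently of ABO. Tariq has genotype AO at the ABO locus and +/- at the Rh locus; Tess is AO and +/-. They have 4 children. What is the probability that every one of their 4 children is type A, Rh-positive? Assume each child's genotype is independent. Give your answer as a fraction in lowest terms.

ABO cross AO × AO → 1/4 O, 3/4 A.
Rh cross +/- × +/- → 3/4 Rh+, 1/4 Rh-; so P(type A, Rh-positive) = 3/4 × 3/4 = 9/16 per child.
All 4 independent: (9/16)^4 = 6561/65536.

6561/65536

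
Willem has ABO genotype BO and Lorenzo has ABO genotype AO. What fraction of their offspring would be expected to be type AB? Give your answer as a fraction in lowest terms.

1/4

ABO cross BO × AO → offspring phenotypes: 1/4 O, 1/4 A, 1/4 B, 1/4 AB.
So P(type AB) = 1/4.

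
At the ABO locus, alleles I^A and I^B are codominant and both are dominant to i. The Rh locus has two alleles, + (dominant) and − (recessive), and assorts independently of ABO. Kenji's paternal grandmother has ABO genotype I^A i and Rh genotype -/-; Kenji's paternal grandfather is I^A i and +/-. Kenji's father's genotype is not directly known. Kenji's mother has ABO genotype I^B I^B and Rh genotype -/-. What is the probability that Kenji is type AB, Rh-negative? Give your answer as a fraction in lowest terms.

3/8

Kenji's father's ABO genotype from I^A i × I^A i: 1/4 I^A I^A, 1/2 I^A i, 1/4 i i.
Crossing each possibility with the mother I^B I^B and summing P(type AB): 1/4·1 + 1/2·1/2 + 1/4·0 = 1/2.
Similarly for Rh via the father's Rh distribution: P(Rh-) = 3/4.
Independent loci: 1/2 × 3/4 = 3/8.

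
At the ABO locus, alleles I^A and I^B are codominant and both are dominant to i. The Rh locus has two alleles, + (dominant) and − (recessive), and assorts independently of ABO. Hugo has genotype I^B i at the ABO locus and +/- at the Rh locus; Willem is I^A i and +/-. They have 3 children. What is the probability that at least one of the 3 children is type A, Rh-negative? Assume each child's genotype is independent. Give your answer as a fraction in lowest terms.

ABO cross I^B i × I^A i → 1/4 O, 1/4 A, 1/4 B, 1/4 AB.
Rh cross +/- × +/- → 3/4 Rh+, 1/4 Rh-; so P(type A, Rh-negative) = 1/4 × 1/4 = 1/16 per child.
P(none) = (15/16)^3 = 3375/4096; P(at least one) = 1 − 3375/4096 = 721/4096.

721/4096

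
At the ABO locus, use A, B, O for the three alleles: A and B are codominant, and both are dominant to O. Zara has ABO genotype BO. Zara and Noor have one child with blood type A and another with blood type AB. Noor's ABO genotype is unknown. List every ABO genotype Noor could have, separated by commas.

AA, AB, AO

For each candidate genotype of Noor, check whether crossing it with BO can produce every observed child phenotype.
  AA → possible child types {A, AB} ✓
  AB → possible child types {A, B, AB} ✓
  AO → possible child types {O, A, B, AB} ✓
  BB → possible child types {B} ✗
  BO → possible child types {O, B} ✗
  OO → possible child types {O, B} ✗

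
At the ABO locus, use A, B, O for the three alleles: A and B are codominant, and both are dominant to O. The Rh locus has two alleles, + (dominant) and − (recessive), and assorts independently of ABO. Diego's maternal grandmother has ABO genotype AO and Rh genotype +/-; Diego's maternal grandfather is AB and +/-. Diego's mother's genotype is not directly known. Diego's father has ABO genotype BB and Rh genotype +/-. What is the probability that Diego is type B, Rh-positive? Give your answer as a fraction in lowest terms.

Diego's mother's ABO genotype from AO × AB: 1/4 AA, 1/4 AB, 1/4 AO, 1/4 BO.
Crossing each possibility with the father BB and summing P(type B): 1/4·0 + 1/4·1/2 + 1/4·1/2 + 1/4·1 = 1/2.
Similarly for Rh via the mother's Rh distribution: P(Rh+) = 3/4.
Independent loci: 1/2 × 3/4 = 3/8.

3/8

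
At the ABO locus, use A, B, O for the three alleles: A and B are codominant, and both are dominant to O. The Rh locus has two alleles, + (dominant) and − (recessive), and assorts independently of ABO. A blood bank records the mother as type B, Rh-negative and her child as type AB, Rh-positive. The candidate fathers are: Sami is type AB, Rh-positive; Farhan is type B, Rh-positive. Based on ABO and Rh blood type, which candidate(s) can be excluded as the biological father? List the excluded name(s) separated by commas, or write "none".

A candidate is excluded only if no genotype consistent with his phenotype could produce a type AB, Rh-positive child with a type B, Rh-negative mother.
Farhan (type B, Rh+): no genotype consistent with that phenotype can produce a type-AB Rh+ child with a type-B mother.

Farhan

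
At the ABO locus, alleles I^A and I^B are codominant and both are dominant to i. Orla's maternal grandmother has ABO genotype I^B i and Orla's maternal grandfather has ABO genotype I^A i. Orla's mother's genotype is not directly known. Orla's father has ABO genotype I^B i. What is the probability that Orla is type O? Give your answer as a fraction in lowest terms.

Orla's mother's ABO genotype from I^B i × I^A i: 1/4 I^A I^B, 1/4 I^A i, 1/4 I^B i, 1/4 i i.
Crossing each possibility with the father I^B i and summing P(type O): 1/4·0 + 1/4·1/4 + 1/4·1/4 + 1/4·1/2 = 1/4.

1/4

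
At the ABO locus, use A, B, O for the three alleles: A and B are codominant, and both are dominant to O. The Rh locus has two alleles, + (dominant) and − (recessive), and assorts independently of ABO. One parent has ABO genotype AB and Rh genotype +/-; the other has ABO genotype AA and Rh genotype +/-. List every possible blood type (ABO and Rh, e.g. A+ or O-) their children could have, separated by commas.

A+, A-, AB+, AB-

Gametes from AB × AA give offspring ABO genotypes AA, AB, i.e. phenotypes A, AB.
Rh cross +/- × +/- → phenotypes Rh+, Rh-.
Combining independently: A+, A-, AB+, AB-.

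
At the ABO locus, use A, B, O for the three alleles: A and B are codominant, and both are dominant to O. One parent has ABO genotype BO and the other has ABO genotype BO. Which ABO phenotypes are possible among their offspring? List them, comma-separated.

Gametes from BO × BO give offspring ABO genotypes BB, BO, OO, i.e. phenotypes O, B.

O, B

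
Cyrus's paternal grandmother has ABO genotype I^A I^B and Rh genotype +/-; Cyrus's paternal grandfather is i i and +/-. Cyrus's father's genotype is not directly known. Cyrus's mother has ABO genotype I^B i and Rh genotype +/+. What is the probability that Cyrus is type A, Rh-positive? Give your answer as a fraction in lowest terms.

Cyrus's father's ABO genotype from I^A I^B × i i: 1/2 I^A i, 1/2 I^B i.
Crossing each possibility with the mother I^B i and summing P(type A): 1/2·1/4 + 1/2·0 = 1/8.
Similarly for Rh via the father's Rh distribution: P(Rh+) = 1.
Independent loci: 1/8 × 1 = 1/8.

1/8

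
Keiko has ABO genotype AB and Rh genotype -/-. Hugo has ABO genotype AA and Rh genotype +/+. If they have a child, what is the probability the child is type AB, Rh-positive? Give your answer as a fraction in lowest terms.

1/2

ABO cross AB × AA → offspring phenotypes: 1/2 A, 1/2 AB.
Rh cross -/- × +/+ → 1 Rh+.
Independent loci: P(type AB, Rh-positive) = 1/2 × 1 = 1/2.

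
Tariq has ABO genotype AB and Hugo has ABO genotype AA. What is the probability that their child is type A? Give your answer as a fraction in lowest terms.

ABO cross AB × AA → offspring phenotypes: 1/2 A, 1/2 AB.
So P(type A) = 1/2.

1/2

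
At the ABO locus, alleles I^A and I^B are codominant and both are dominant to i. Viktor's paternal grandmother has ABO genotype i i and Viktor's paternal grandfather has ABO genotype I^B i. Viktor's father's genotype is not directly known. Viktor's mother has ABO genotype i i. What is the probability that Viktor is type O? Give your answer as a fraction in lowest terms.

Viktor's father's ABO genotype from i i × I^B i: 1/2 I^B i, 1/2 i i.
Crossing each possibility with the mother i i and summing P(type O): 1/2·1/2 + 1/2·1 = 3/4.

3/4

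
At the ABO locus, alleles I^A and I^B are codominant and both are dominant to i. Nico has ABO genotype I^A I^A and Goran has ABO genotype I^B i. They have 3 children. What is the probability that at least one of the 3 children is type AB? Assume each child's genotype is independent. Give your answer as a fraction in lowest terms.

7/8

ABO cross I^A I^A × I^B i → 1/2 A, 1/2 AB.
So P(type AB) = 1/2 per child.
P(none) = (1/2)^3 = 1/8; P(at least one) = 1 − 1/8 = 7/8.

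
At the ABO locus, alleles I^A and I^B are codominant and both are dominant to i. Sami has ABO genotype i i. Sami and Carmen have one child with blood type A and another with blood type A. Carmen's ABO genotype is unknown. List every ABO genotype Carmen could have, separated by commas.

I^A I^A, I^A I^B, I^A i

For each candidate genotype of Carmen, check whether crossing it with i i can produce every observed child phenotype.
  I^A I^A → possible child types {A} ✓
  I^A I^B → possible child types {A, B} ✓
  I^A i → possible child types {O, A} ✓
  I^B I^B → possible child types {B} ✗
  I^B i → possible child types {O, B} ✗
  i i → possible child types {O} ✗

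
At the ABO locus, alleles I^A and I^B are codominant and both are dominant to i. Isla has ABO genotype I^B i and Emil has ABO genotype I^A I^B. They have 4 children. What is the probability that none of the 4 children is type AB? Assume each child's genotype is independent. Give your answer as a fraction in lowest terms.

ABO cross I^B i × I^A I^B → 1/4 A, 1/2 B, 1/4 AB.
So P(type AB) = 1/4 per child.
P(not type AB) = 3/4 for one child; (3/4)^4 = 81/256.

81/256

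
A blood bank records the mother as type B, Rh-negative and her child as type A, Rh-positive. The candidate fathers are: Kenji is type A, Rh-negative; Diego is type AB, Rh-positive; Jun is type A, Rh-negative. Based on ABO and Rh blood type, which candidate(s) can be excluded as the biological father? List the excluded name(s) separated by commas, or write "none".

A candidate is excluded only if no genotype consistent with his phenotype could produce a type A, Rh-positive child with a type B, Rh-negative mother.
Kenji (type A, Rh-): no genotype consistent with that phenotype can produce a type-A Rh+ child with a type-B mother.
Jun (type A, Rh-): no genotype consistent with that phenotype can produce a type-A Rh+ child with a type-B mother.

Kenji, Jun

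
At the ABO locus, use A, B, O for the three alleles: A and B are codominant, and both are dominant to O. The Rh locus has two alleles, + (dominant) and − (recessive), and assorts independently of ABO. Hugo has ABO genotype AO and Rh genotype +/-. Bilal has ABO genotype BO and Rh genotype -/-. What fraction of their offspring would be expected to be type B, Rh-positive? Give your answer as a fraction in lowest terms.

ABO cross AO × BO → offspring phenotypes: 1/4 O, 1/4 A, 1/4 B, 1/4 AB.
Rh cross +/- × -/- → 1/2 Rh+, 1/2 Rh-.
Independent loci: P(type B, Rh-positive) = 1/4 × 1/2 = 1/8.

1/8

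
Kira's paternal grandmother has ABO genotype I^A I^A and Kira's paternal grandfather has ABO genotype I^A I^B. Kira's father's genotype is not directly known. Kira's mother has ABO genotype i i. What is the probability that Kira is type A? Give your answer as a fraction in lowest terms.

3/4

Kira's father's ABO genotype from I^A I^A × I^A I^B: 1/2 I^A I^A, 1/2 I^A I^B.
Crossing each possibility with the mother i i and summing P(type A): 1/2·1 + 1/2·1/2 = 3/4.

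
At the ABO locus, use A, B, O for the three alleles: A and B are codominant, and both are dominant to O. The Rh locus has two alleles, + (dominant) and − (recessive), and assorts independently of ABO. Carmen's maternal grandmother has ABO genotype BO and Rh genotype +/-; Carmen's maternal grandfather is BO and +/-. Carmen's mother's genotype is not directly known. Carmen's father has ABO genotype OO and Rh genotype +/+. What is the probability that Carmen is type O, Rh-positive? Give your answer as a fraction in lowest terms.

Carmen's mother's ABO genotype from BO × BO: 1/4 BB, 1/2 BO, 1/4 OO.
Crossing each possibility with the father OO and summing P(type O): 1/4·0 + 1/2·1/2 + 1/4·1 = 1/2.
Similarly for Rh via the mother's Rh distribution: P(Rh+) = 1.
Independent loci: 1/2 × 1 = 1/2.

1/2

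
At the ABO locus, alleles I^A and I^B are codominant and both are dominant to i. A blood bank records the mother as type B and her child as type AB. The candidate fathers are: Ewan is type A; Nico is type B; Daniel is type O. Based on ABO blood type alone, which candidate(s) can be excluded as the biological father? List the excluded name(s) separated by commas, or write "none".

Nico, Daniel

A candidate is excluded only if no genotype consistent with his phenotype could produce a type AB child with a type B mother.
Nico (type B): no genotype consistent with that phenotype can produce a type-AB child with a type-B mother.
Daniel (type O): no genotype consistent with that phenotype can produce a type-AB child with a type-B mother.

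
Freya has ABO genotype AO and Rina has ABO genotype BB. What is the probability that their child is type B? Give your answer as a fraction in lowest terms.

ABO cross AO × BB → offspring phenotypes: 1/2 B, 1/2 AB.
So P(type B) = 1/2.

1/2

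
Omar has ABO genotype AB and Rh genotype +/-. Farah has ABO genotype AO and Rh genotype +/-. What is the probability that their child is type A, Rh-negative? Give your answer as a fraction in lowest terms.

ABO cross AB × AO → offspring phenotypes: 1/2 A, 1/4 B, 1/4 AB.
Rh cross +/- × +/- → 3/4 Rh+, 1/4 Rh-.
Independent loci: P(type A, Rh-negative) = 1/2 × 1/4 = 1/8.

1/8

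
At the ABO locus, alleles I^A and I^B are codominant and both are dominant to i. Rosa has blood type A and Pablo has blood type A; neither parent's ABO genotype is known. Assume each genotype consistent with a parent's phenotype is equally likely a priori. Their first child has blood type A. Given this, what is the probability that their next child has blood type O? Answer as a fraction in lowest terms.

Possible genotypes: Rosa ∈ {I^A I^A, I^A i}; Pablo ∈ {I^A I^A, I^A i}.
Weight each parental genotype pair by prior × P(type-A child):
  I^A I^A × I^A I^A: posterior weight 4/15; P(next child type O) = 0.
  I^A I^A × I^A i: posterior weight 4/15; P(next child type O) = 0.
  I^A i × I^A I^A: posterior weight 4/15; P(next child type O) = 0.
  I^A i × I^A i: posterior weight 1/5; P(next child type O) = 1/4.
Weighted sum = 1/20.

1/20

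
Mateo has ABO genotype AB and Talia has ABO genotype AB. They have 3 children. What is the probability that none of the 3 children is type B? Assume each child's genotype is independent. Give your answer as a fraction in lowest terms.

27/64

ABO cross AB × AB → 1/4 A, 1/4 B, 1/2 AB.
So P(type B) = 1/4 per child.
P(not type B) = 3/4 for one child; (3/4)^3 = 27/64.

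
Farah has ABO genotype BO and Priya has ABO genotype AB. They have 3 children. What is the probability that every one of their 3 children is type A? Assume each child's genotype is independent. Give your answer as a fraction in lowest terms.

ABO cross BO × AB → 1/4 A, 1/2 B, 1/4 AB.
So P(type A) = 1/4 per child.
All 3 independent: (1/4)^3 = 1/64.

1/64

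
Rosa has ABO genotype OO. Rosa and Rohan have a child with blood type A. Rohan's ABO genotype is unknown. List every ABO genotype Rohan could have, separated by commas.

For each candidate genotype of Rohan, check whether crossing it with OO can produce every observed child phenotype.
  AA → possible child types {A} ✓
  AB → possible child types {A, B} ✓
  AO → possible child types {O, A} ✓
  BB → possible child types {B} ✗
  BO → possible child types {O, B} ✗
  OO → possible child types {O} ✗

AA, AB, AO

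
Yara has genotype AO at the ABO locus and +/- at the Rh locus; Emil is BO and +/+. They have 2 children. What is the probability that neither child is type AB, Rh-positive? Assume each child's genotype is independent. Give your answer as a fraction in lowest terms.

9/16

ABO cross AO × BO → 1/4 O, 1/4 A, 1/4 B, 1/4 AB.
Rh cross +/- × +/+ → 1 Rh+; so P(type AB, Rh-positive) = 1/4 × 1 = 1/4 per child.
P(not type AB, Rh-positive) = 3/4 for one child; (3/4)^2 = 9/16.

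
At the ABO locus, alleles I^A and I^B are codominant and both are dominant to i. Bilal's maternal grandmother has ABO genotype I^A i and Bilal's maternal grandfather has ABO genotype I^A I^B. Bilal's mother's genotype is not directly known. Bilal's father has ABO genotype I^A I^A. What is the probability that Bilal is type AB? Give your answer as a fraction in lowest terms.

1/4

Bilal's mother's ABO genotype from I^A i × I^A I^B: 1/4 I^A I^A, 1/4 I^A I^B, 1/4 I^A i, 1/4 I^B i.
Crossing each possibility with the father I^A I^A and summing P(type AB): 1/4·0 + 1/4·1/2 + 1/4·0 + 1/4·1/2 = 1/4.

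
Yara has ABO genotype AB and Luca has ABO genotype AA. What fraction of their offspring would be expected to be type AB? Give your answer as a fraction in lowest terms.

ABO cross AB × AA → offspring phenotypes: 1/2 A, 1/2 AB.
So P(type AB) = 1/2.

1/2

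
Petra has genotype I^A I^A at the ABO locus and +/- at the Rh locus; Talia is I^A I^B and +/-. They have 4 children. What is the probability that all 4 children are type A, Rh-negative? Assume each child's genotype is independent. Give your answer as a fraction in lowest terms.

1/4096

ABO cross I^A I^A × I^A I^B → 1/2 A, 1/2 AB.
Rh cross +/- × +/- → 3/4 Rh+, 1/4 Rh-; so P(type A, Rh-negative) = 1/2 × 1/4 = 1/8 per child.
All 4 independent: (1/8)^4 = 1/4096.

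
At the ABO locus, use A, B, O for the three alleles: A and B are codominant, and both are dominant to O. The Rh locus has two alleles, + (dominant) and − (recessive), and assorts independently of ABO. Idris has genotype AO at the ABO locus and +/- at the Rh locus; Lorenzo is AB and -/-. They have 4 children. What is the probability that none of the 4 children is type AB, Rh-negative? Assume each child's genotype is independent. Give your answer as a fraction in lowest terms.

2401/4096

ABO cross AO × AB → 1/2 A, 1/4 B, 1/4 AB.
Rh cross +/- × -/- → 1/2 Rh+, 1/2 Rh-; so P(type AB, Rh-negative) = 1/4 × 1/2 = 1/8 per child.
P(not type AB, Rh-negative) = 7/8 for one child; (7/8)^4 = 2401/4096.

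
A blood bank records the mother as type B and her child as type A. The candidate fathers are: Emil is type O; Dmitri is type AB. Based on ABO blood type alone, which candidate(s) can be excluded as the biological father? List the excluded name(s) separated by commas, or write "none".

A candidate is excluded only if no genotype consistent with his phenotype could produce a type A child with a type B mother.
Emil (type O): no genotype consistent with that phenotype can produce a type-A child with a type-B mother.

Emil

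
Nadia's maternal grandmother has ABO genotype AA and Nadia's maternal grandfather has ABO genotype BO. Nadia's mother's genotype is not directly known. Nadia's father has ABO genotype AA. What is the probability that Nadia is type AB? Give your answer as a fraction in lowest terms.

1/4

Nadia's mother's ABO genotype from AA × BO: 1/2 AB, 1/2 AO.
Crossing each possibility with the father AA and summing P(type AB): 1/2·1/2 + 1/2·0 = 1/4.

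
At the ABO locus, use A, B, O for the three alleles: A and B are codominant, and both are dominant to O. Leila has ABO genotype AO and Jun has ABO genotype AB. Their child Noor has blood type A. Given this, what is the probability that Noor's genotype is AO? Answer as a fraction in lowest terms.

1/2

Cross AO × AB → 1/4 AA, 1/4 AB, 1/4 AO, 1/4 BO.
Type-A genotypes among offspring: AA (1/4), AO (1/4); total 1/2.
P(AO | type A) = (1/4) / (1/2) = 1/2.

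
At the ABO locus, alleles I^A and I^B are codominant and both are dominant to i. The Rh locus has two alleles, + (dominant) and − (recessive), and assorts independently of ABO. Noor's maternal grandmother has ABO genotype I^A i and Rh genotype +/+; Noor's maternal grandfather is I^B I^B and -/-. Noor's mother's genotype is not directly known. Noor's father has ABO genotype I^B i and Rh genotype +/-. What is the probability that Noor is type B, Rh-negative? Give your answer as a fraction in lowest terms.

Noor's mother's ABO genotype from I^A i × I^B I^B: 1/2 I^A I^B, 1/2 I^B i.
Crossing each possibility with the father I^B i and summing P(type B): 1/2·1/2 + 1/2·3/4 = 5/8.
Similarly for Rh via the mother's Rh distribution: P(Rh-) = 1/4.
Independent loci: 5/8 × 1/4 = 5/32.

5/32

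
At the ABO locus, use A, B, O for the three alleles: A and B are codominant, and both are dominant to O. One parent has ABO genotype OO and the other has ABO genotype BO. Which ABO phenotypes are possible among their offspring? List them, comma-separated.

O, B

Gametes from OO × BO give offspring ABO genotypes BO, OO, i.e. phenotypes O, B.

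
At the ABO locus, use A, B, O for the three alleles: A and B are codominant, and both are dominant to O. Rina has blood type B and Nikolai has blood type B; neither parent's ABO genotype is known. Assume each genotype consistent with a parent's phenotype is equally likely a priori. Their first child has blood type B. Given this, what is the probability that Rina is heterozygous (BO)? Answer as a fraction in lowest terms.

Possible genotypes: Rina ∈ {BB, BO}; Nikolai ∈ {BB, BO}.
Weight each parental genotype pair by prior × P(type-B child):
  BB × BB: posterior weight 4/15.
  BB × BO: posterior weight 4/15.
  BO × BB: posterior weight 4/15.
  BO × BO: posterior weight 1/5.
Sum the posterior weight over pairs where Rina is BO: 7/15.

7/15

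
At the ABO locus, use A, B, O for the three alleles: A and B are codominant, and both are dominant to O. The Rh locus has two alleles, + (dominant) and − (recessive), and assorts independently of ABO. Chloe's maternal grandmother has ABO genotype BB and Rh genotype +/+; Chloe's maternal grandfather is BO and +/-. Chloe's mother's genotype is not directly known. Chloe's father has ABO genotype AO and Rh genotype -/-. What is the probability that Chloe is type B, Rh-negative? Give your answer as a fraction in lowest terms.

3/32

Chloe's mother's ABO genotype from BB × BO: 1/2 BB, 1/2 BO.
Crossing each possibility with the father AO and summing P(type B): 1/2·1/2 + 1/2·1/4 = 3/8.
Similarly for Rh via the mother's Rh distribution: P(Rh-) = 1/4.
Independent loci: 3/8 × 1/4 = 3/32.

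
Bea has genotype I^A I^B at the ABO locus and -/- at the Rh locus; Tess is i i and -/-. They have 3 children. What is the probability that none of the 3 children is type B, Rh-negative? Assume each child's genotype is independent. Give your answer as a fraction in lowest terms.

ABO cross I^A I^B × i i → 1/2 A, 1/2 B.
Rh cross -/- × -/- → 1 Rh-; so P(type B, Rh-negative) = 1/2 × 1 = 1/2 per child.
P(not type B, Rh-negative) = 1/2 for one child; (1/2)^3 = 1/8.

1/8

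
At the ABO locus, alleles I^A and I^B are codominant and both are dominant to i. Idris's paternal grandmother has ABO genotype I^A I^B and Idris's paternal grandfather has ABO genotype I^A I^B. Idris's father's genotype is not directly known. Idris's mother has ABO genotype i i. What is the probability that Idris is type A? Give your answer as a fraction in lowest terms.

Idris's father's ABO genotype from I^A I^B × I^A I^B: 1/4 I^A I^A, 1/2 I^A I^B, 1/4 I^B I^B.
Crossing each possibility with the mother i i and summing P(type A): 1/4·1 + 1/2·1/2 + 1/4·0 = 1/2.

1/2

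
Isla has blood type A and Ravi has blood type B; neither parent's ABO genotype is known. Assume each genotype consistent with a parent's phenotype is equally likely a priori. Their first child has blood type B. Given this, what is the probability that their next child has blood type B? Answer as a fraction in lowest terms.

5/12

Possible genotypes: Isla ∈ {AA, AO}; Ravi ∈ {BB, BO}.
Weight each parental genotype pair by prior × P(type-B child):
  AO × BB: posterior weight 2/3; P(next child type B) = 1/2.
  AO × BO: posterior weight 1/3; P(next child type B) = 1/4.
Weighted sum = 5/12.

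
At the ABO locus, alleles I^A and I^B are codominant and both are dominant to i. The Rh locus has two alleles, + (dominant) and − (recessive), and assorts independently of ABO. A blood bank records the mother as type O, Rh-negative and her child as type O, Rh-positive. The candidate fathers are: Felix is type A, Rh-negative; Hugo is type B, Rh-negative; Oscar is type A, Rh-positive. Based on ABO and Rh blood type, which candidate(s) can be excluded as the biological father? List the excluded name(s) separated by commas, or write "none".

A candidate is excluded only if no genotype consistent with his phenotype could produce a type O, Rh-positive child with a type O, Rh-negative mother.
Felix (type A, Rh-): no genotype consistent with that phenotype can produce a type-O Rh+ child with a type-O mother.
Hugo (type B, Rh-): no genotype consistent with that phenotype can produce a type-O Rh+ child with a type-O mother.

Felix, Hugo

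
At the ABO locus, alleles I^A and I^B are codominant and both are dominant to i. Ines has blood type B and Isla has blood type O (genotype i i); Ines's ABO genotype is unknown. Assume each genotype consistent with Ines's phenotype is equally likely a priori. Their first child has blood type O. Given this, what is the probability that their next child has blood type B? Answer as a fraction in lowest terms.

1/2

Possible genotypes: Ines ∈ {I^B I^B, I^B i}; Isla ∈ {i i}.
Weight each parental genotype pair by prior × P(type-O child):
  I^B i × i i: posterior weight 1; P(next child type B) = 1/2.
Weighted sum = 1/2.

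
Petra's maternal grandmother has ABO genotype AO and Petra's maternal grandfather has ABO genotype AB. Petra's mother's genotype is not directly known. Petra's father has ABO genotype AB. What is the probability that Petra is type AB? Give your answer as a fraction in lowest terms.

3/8

Petra's mother's ABO genotype from AO × AB: 1/4 AA, 1/4 AB, 1/4 AO, 1/4 BO.
Crossing each possibility with the father AB and summing P(type AB): 1/4·1/2 + 1/4·1/2 + 1/4·1/4 + 1/4·1/4 = 3/8.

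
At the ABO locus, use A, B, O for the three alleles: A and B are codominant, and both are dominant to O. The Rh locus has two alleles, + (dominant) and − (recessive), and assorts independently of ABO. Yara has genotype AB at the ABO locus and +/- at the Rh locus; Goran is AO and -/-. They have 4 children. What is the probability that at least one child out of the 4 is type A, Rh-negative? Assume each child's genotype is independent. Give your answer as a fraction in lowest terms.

ABO cross AB × AO → 1/2 A, 1/4 B, 1/4 AB.
Rh cross +/- × -/- → 1/2 Rh+, 1/2 Rh-; so P(type A, Rh-negative) = 1/2 × 1/2 = 1/4 per child.
P(none) = (3/4)^4 = 81/256; P(at least one) = 1 − 81/256 = 175/256.

175/256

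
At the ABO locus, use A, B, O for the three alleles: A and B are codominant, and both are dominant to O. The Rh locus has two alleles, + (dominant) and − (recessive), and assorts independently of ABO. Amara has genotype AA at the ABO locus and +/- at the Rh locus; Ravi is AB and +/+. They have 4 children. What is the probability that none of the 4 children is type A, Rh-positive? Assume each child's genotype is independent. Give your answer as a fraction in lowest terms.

ABO cross AA × AB → 1/2 A, 1/2 AB.
Rh cross +/- × +/+ → 1 Rh+; so P(type A, Rh-positive) = 1/2 × 1 = 1/2 per child.
P(not type A, Rh-positive) = 1/2 for one child; (1/2)^4 = 1/16.

1/16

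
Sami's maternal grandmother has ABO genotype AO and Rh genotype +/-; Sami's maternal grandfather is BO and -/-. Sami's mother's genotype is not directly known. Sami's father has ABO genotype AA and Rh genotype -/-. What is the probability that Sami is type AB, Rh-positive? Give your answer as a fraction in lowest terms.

1/16

Sami's mother's ABO genotype from AO × BO: 1/4 AB, 1/4 AO, 1/4 BO, 1/4 OO.
Crossing each possibility with the father AA and summing P(type AB): 1/4·1/2 + 1/4·0 + 1/4·1/2 + 1/4·0 = 1/4.
Similarly for Rh via the mother's Rh distribution: P(Rh+) = 1/4.
Independent loci: 1/4 × 1/4 = 1/16.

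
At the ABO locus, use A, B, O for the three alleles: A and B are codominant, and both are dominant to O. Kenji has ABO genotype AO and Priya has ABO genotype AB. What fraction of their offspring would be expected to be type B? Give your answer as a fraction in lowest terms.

1/4

ABO cross AO × AB → offspring phenotypes: 1/2 A, 1/4 B, 1/4 AB.
So P(type B) = 1/4.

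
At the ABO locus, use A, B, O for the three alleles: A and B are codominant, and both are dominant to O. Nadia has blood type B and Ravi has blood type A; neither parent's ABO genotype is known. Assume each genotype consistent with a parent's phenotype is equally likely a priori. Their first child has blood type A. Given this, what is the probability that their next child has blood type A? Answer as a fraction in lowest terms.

5/12

Possible genotypes: Nadia ∈ {BB, BO}; Ravi ∈ {AA, AO}.
Weight each parental genotype pair by prior × P(type-A child):
  BO × AA: posterior weight 2/3; P(next child type A) = 1/2.
  BO × AO: posterior weight 1/3; P(next child type A) = 1/4.
Weighted sum = 5/12.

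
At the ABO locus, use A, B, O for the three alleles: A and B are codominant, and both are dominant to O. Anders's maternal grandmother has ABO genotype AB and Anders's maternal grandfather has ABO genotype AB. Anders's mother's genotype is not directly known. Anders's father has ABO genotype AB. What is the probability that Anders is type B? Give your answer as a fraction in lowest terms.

1/4

Anders's mother's ABO genotype from AB × AB: 1/4 AA, 1/2 AB, 1/4 BB.
Crossing each possibility with the father AB and summing P(type B): 1/4·0 + 1/2·1/4 + 1/4·1/2 = 1/4.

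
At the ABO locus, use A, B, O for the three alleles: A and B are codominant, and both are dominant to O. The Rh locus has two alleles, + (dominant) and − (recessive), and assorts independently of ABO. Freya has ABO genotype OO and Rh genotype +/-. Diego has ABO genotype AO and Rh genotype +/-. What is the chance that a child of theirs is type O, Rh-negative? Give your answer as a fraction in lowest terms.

ABO cross OO × AO → offspring phenotypes: 1/2 O, 1/2 A.
Rh cross +/- × +/- → 3/4 Rh+, 1/4 Rh-.
Independent loci: P(type O, Rh-negative) = 1/2 × 1/4 = 1/8.

1/8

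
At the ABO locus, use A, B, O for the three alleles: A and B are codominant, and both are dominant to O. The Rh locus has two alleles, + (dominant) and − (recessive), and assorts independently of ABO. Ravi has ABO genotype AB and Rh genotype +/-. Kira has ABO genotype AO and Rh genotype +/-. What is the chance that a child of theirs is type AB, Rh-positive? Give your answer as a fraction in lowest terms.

3/16

ABO cross AB × AO → offspring phenotypes: 1/2 A, 1/4 B, 1/4 AB.
Rh cross +/- × +/- → 3/4 Rh+, 1/4 Rh-.
Independent loci: P(type AB, Rh-positive) = 1/4 × 3/4 = 3/16.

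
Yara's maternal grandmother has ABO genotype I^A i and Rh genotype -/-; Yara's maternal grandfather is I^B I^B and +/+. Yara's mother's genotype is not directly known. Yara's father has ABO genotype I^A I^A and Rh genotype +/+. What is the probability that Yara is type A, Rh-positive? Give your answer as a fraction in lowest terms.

Yara's mother's ABO genotype from I^A i × I^B I^B: 1/2 I^A I^B, 1/2 I^B i.
Crossing each possibility with the father I^A I^A and summing P(type A): 1/2·1/2 + 1/2·1/2 = 1/2.
Similarly for Rh via the mother's Rh distribution: P(Rh+) = 1.
Independent loci: 1/2 × 1 = 1/2.

1/2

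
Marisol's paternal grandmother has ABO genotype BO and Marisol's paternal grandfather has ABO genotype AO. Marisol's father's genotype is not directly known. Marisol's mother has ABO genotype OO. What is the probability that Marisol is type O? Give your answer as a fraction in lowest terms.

1/2

Marisol's father's ABO genotype from BO × AO: 1/4 AB, 1/4 AO, 1/4 BO, 1/4 OO.
Crossing each possibility with the mother OO and summing P(type O): 1/4·0 + 1/4·1/2 + 1/4·1/2 + 1/4·1 = 1/2.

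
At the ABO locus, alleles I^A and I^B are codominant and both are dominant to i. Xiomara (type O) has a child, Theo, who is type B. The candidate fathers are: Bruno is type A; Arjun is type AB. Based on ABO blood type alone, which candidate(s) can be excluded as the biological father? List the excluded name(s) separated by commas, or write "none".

A candidate is excluded only if no genotype consistent with his phenotype could produce a type B child with a type O mother.
Bruno (type A): no genotype consistent with that phenotype can produce a type-B child with a type-O mother.

Bruno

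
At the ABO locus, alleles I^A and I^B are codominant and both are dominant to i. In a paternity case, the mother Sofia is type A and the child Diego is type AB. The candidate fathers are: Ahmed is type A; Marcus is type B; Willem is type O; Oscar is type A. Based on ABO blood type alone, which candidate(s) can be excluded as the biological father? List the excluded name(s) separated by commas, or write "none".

A candidate is excluded only if no genotype consistent with his phenotype could produce a type AB child with a type A mother.
Ahmed (type A): no genotype consistent with that phenotype can produce a type-AB child with a type-A mother.
Willem (type O): no genotype consistent with that phenotype can produce a type-AB child with a type-A mother.
Oscar (type A): no genotype consistent with that phenotype can produce a type-AB child with a type-A mother.

Ahmed, Willem, Oscar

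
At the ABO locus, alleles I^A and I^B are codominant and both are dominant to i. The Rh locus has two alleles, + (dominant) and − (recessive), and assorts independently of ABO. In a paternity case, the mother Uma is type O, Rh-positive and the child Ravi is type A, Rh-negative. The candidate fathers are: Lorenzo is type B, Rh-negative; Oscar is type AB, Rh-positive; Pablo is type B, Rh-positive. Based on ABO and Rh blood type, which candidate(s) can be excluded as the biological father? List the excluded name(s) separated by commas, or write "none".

Lorenzo, Pablo

A candidate is excluded only if no genotype consistent with his phenotype could produce a type A, Rh-negative child with a type O, Rh-positive mother.
Lorenzo (type B, Rh-): no genotype consistent with that phenotype can produce a type-A Rh- child with a type-O mother.
Pablo (type B, Rh+): no genotype consistent with that phenotype can produce a type-A Rh- child with a type-O mother.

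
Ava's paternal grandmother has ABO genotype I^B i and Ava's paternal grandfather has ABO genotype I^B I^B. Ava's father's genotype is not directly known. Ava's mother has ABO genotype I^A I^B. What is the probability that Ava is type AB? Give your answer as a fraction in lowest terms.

Ava's father's ABO genotype from I^B i × I^B I^B: 1/2 I^B I^B, 1/2 I^B i.
Crossing each possibility with the mother I^A I^B and summing P(type AB): 1/2·1/2 + 1/2·1/4 = 3/8.

3/8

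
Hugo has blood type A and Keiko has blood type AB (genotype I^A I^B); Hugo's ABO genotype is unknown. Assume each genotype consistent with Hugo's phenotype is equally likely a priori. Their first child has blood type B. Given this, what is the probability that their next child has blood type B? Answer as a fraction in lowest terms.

1/4

Possible genotypes: Hugo ∈ {I^A I^A, I^A i}; Keiko ∈ {I^A I^B}.
Weight each parental genotype pair by prior × P(type-B child):
  I^A i × I^A I^B: posterior weight 1; P(next child type B) = 1/4.
Weighted sum = 1/4.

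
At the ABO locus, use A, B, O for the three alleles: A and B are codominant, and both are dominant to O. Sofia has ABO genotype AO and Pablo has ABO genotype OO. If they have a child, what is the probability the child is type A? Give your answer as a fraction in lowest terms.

ABO cross AO × OO → offspring phenotypes: 1/2 O, 1/2 A.
So P(type A) = 1/2.

1/2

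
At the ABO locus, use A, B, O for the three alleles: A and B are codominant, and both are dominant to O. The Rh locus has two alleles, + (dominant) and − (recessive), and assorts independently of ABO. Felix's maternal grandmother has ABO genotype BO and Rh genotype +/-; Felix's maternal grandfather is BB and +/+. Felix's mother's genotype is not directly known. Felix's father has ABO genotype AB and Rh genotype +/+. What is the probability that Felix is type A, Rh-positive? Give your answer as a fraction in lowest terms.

Felix's mother's ABO genotype from BO × BB: 1/2 BB, 1/2 BO.
Crossing each possibility with the father AB and summing P(type A): 1/2·0 + 1/2·1/4 = 1/8.
Similarly for Rh via the mother's Rh distribution: P(Rh+) = 1.
Independent loci: 1/8 × 1 = 1/8.

1/8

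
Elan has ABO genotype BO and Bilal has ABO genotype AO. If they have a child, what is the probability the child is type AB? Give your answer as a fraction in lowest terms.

1/4

ABO cross BO × AO → offspring phenotypes: 1/4 O, 1/4 A, 1/4 B, 1/4 AB.
So P(type AB) = 1/4.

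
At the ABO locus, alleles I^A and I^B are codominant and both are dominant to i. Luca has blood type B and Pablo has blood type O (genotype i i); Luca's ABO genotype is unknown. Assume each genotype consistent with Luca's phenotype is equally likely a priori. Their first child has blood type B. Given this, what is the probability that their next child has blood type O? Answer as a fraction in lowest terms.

1/6

Possible genotypes: Luca ∈ {I^B I^B, I^B i}; Pablo ∈ {i i}.
Weight each parental genotype pair by prior × P(type-B child):
  I^B I^B × i i: posterior weight 2/3; P(next child type O) = 0.
  I^B i × i i: posterior weight 1/3; P(next child type O) = 1/2.
Weighted sum = 1/6.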